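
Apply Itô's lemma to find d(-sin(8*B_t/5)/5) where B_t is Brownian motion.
d(-sin(8*B_t/5)/5) = (32*sin(8*B_t/5)/125) dt + (-8*cos(8*B_t/5)/25) dB_t

Itô's formula for f(B_t) gives d f(B_t) = f'(B_t) dB_t + (1/2) f''(B_t) dt. Compute derivatives of f(x) = -sin(8*x/5)/5:
  f'(x)  = -8*cos(8*x/5)/25
  f''(x) = 64*sin(8*x/5)/125
Substitute x = B_t and multiply the f'' term by 1/2:
  drift     = (1/2) * (64*sin(8*x/5)/125) evaluated at B_t = 32*sin(8*B_t/5)/125
  diffusion = (-8*cos(8*x/5)/25) evaluated at B_t = -8*cos(8*B_t/5)/25
Therefore d(-sin(8*B_t/5)/5) = (32*sin(8*B_t/5)/125) dt + (-8*cos(8*B_t/5)/25) dB_t.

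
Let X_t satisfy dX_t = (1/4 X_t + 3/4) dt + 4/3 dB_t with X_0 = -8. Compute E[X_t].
E[X_t] = -5*exp(t/4) - 3

Taking expectations and using E[dB_t] = 0, the mean m(t) = E[X_t] satisfies the ODE m'(t) = a m(t) + b with m(0) = x_0. With a = 1/4, b = 3/4, x_0 = -8, the solution is
  m(t) = x_0 * exp(a t) + (b/a) * (exp(a t) - 1)
       = (-8) * exp((1/4) t) + ((3/4)/(1/4)) * (exp((1/4) t) - 1)
       = -5*exp(t/4) - 3.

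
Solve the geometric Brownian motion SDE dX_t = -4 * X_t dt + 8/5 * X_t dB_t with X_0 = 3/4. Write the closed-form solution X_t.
X_t = 3/4 * exp((-132/25) * t + (8/5) * B_t)

For GBM dX = mu X dt + sigma X dB with X_0 = x_0, apply Itô to Y = log X: dY = (mu - sigma^2/2) dt + sigma dB, so Y_t = log(x_0) + (mu - sigma^2/2) t + sigma B_t and hence X_t = x_0 * exp((mu - sigma^2/2) t + sigma B_t).
With mu = -4, sigma = 8/5, x_0 = 3/4, this gives:
  X_t = 3/4 * exp((-132/25) * t + (8/5) * B_t).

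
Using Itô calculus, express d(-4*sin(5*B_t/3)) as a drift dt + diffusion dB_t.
d(-4*sin(5*B_t/3)) = (50*sin(5*B_t/3)/9) dt + (-20*cos(5*B_t/3)/3) dB_t

Itô's formula for f(B_t) gives d f(B_t) = f'(B_t) dB_t + (1/2) f''(B_t) dt. Compute derivatives of f(x) = -4*sin(5*x/3):
  f'(x)  = -20*cos(5*x/3)/3
  f''(x) = 100*sin(5*x/3)/9
Substitute x = B_t and multiply the f'' term by 1/2:
  drift     = (1/2) * (100*sin(5*x/3)/9) evaluated at B_t = 50*sin(5*B_t/3)/9
  diffusion = (-20*cos(5*x/3)/3) evaluated at B_t = -20*cos(5*B_t/3)/3
Therefore d(-4*sin(5*B_t/3)) = (50*sin(5*B_t/3)/9) dt + (-20*cos(5*B_t/3)/3) dB_t.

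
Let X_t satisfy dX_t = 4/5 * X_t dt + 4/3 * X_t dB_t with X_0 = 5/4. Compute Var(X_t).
Var(X_t) = 25*(exp(16*t/9) - 1)*exp(8*t/5)/16

For GBM dX = mu X dt + sigma X dB with X_0 = x_0, apply Itô to Y = log X: dY = (mu - sigma^2/2) dt + sigma dB, so Y_t = log(x_0) + (mu - sigma^2/2) t + sigma B_t and hence X_t = x_0 * exp((mu - sigma^2/2) t + sigma B_t).
With mu = 4/5, sigma = 4/3, x_0 = 5/4, this gives:
  X_t = 5/4 * exp((-4/45) * t + (4/3) * B_t).
Since sigma*B_t ~ Normal(0, sigma^2 t), E[exp(sigma*B_t)] = exp(sigma^2 t / 2); so E[X_t] = x_0 * exp((mu - sigma^2/2) t) * exp(sigma^2 t / 2) = x_0 * exp(mu t) = 5*exp(4*t/5)/4.
Var(X_t) = E[X_t^2] - (E[X_t])^2 = x_0^2 * exp(2 mu t) * (exp(sigma^2 t) - 1) = 25*(exp(16*t/9) - 1)*exp(8*t/5)/16.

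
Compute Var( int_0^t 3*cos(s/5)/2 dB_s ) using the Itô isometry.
Var = 9*t/8 + 45*sin(2*t/5)/16

The Itô integral of a deterministic integrand f(s) has mean 0 because each increment f(s) * (B_{s+ds} - B_s) has mean 0. By the Itô isometry:
  Var( int_0^t f(s) dB_s ) = E[ (int_0^t f(s) dB_s)^2 ] = int_0^t f(s)^2 ds.
Here f(s) = 3*cos(s/5)/2, so f(s)^2 = 9*cos(s/5)^2/4. Integrate:
  int_0^t (9*cos(s/5)^2/4) ds = 9*t/8 + 45*sin(2*t/5)/16.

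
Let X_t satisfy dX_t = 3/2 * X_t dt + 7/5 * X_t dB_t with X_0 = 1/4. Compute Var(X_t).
Var(X_t) = (exp(49*t/25) - 1)*exp(3*t)/16

For GBM dX = mu X dt + sigma X dB with X_0 = x_0, apply Itô to Y = log X: dY = (mu - sigma^2/2) dt + sigma dB, so Y_t = log(x_0) + (mu - sigma^2/2) t + sigma B_t and hence X_t = x_0 * exp((mu - sigma^2/2) t + sigma B_t).
With mu = 3/2, sigma = 7/5, x_0 = 1/4, this gives:
  X_t = 1/4 * exp((13/25) * t + (7/5) * B_t).
Since sigma*B_t ~ Normal(0, sigma^2 t), E[exp(sigma*B_t)] = exp(sigma^2 t / 2); so E[X_t] = x_0 * exp((mu - sigma^2/2) t) * exp(sigma^2 t / 2) = x_0 * exp(mu t) = exp(3*t/2)/4.
Var(X_t) = E[X_t^2] - (E[X_t])^2 = x_0^2 * exp(2 mu t) * (exp(sigma^2 t) - 1) = (exp(49*t/25) - 1)*exp(3*t)/16.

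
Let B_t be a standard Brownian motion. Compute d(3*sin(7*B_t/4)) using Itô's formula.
d(3*sin(7*B_t/4)) = (-147*sin(7*B_t/4)/32) dt + (21*cos(7*B_t/4)/4) dB_t

Itô's formula for f(B_t) gives d f(B_t) = f'(B_t) dB_t + (1/2) f''(B_t) dt. Compute derivatives of f(x) = 3*sin(7*x/4):
  f'(x)  = 21*cos(7*x/4)/4
  f''(x) = -147*sin(7*x/4)/16
Substitute x = B_t and multiply the f'' term by 1/2:
  drift     = (1/2) * (-147*sin(7*x/4)/16) evaluated at B_t = -147*sin(7*B_t/4)/32
  diffusion = (21*cos(7*x/4)/4) evaluated at B_t = 21*cos(7*B_t/4)/4
Therefore d(3*sin(7*B_t/4)) = (-147*sin(7*B_t/4)/32) dt + (21*cos(7*B_t/4)/4) dB_t.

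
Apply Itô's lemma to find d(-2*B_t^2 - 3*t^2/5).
d(-2*B_t^2 - 3*t^2/5) = (-6*t/5 - 2) dt + (-4*B_t) dB_t

Itô's formula for f(t, x): d f(t, B_t) = (f_t + (1/2) f_xx) dt + f_x dB_t. Compute partials of f(t, x) = -3*t^2/5 - 2*x^2:
  f_t(t,x)  = -6*t/5
  f_x(t,x)  = -4*x
  f_xx(t,x) = -4
Assemble drift = f_t + (1/2) f_xx = -6*t/5 - 2 and diffusion = f_x = -4*x. Substituting x = B_t:
  d(-2*B_t^2 - 3*t^2/5) = (-6*t/5 - 2) dt + (-4*B_t) dB_t.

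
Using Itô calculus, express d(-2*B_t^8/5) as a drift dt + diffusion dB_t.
d(-2*B_t^8/5) = (-56*B_t^6/5) dt + (-16*B_t^7/5) dB_t

Itô's formula for f(B_t) gives d f(B_t) = f'(B_t) dB_t + (1/2) f''(B_t) dt. Compute derivatives of f(x) = -2*x^8/5:
  f'(x)  = -16*x^7/5
  f''(x) = -112*x^6/5
Substitute x = B_t and multiply the f'' term by 1/2:
  drift     = (1/2) * (-112*x^6/5) evaluated at B_t = -56*B_t^6/5
  diffusion = (-16*x^7/5) evaluated at B_t = -16*B_t^7/5
Therefore d(-2*B_t^8/5) = (-56*B_t^6/5) dt + (-16*B_t^7/5) dB_t.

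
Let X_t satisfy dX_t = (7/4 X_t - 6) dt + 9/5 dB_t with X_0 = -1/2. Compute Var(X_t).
Var(X_t) = 162*exp(7*t/2)/175 - 162/175

The variance V(t) = Var(X_t) satisfies V'(t) = 2 a V(t) + c^2 with V(0) = 0 (drift coefficient is linear in X, diffusion is constant). With a = 7/4, c = 9/5, the solution is
  V(t) = (c^2 / (2 a)) * (exp(2 a t) - 1)
       = ((9/5)^2 / (2*(7/4))) * (exp((7/2) t) - 1)
       = 162*exp(7*t/2)/175 - 162/175.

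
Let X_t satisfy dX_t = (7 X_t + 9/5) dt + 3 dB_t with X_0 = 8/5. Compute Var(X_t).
Var(X_t) = 9*exp(14*t)/14 - 9/14

The variance V(t) = Var(X_t) satisfies V'(t) = 2 a V(t) + c^2 with V(0) = 0 (drift coefficient is linear in X, diffusion is constant). With a = 7, c = 3, the solution is
  V(t) = (c^2 / (2 a)) * (exp(2 a t) - 1)
       = (3^2 / (2*7)) * (exp(14 t) - 1)
       = 9*exp(14*t)/14 - 9/14.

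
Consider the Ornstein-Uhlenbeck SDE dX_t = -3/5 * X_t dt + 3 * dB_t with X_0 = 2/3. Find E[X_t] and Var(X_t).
E[X_t] = 2*exp(-3*t/5)/3; Var(X_t) = 15/2 - 15*exp(-6*t/5)/2

The OU SDE dX = -theta X dt + sigma dB admits the integrating factor exp(theta t): d(exp(theta t) X_t) = sigma exp(theta t) dB_t. Integrating from 0 to t:
  X_t = x_0 * exp(-theta t) + sigma * int_0^t exp(-theta (t-s)) dB_s.
The Itô integral has mean 0 and (by the Itô isometry) variance sigma^2 * int_0^t exp(-2 theta (t - s)) ds = sigma^2 * (1 - exp(-2 theta t)) / (2 theta).
With theta = 3/5, sigma = 3, x_0 = 2/3:
  E[X_t] = 2/3 * exp(-3/5 t) = 2*exp(-3*t/5)/3
  Var(X_t) = (3)^2 * (1 - exp(-2*3/5 t)) / (2 * 3/5) = 15/2 - 15*exp(-6*t/5)/2.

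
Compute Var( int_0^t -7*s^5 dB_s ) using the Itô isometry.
Var = 49*t^11/11

The Itô integral of a deterministic integrand f(s) has mean 0 because each increment f(s) * (B_{s+ds} - B_s) has mean 0. By the Itô isometry:
  Var( int_0^t f(s) dB_s ) = E[ (int_0^t f(s) dB_s)^2 ] = int_0^t f(s)^2 ds.
Here f(s) = -7*s^5, so f(s)^2 = 49*s^10. Integrate:
  int_0^t (49*s^10) ds = 49*t^11/11.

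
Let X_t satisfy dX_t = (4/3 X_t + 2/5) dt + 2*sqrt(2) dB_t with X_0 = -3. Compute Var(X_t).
Var(X_t) = 3*exp(8*t/3) - 3

The variance V(t) = Var(X_t) satisfies V'(t) = 2 a V(t) + c^2 with V(0) = 0 (drift coefficient is linear in X, diffusion is constant). With a = 4/3, c = 2*sqrt(2), the solution is
  V(t) = (c^2 / (2 a)) * (exp(2 a t) - 1)
       = ((2*sqrt(2))^2 / (2*(4/3))) * (exp((8/3) t) - 1)
       = 3*exp(8*t/3) - 3.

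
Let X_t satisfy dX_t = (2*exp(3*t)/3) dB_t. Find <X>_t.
<X>_t = 2*exp(6*t)/27 - 2/27

For an Itô process dX_t = a(t) dt + b(t) dB_t, the quadratic variation is <X>_t = int_0^t b(s)^2 ds (the drift term does not contribute). Here b(s) = 2*exp(3*s)/3, so
  b(s)^2 = 4*exp(6*s)/9.
Integrating from 0 to t:
  <X>_t = int_0^t (4*exp(6*s)/9) ds = 2*exp(6*t)/27 - 2/27.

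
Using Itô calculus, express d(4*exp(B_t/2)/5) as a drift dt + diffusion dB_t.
d(4*exp(B_t/2)/5) = (exp(B_t/2)/10) dt + (2*exp(B_t/2)/5) dB_t

Itô's formula for f(B_t) gives d f(B_t) = f'(B_t) dB_t + (1/2) f''(B_t) dt. Compute derivatives of f(x) = 4*exp(x/2)/5:
  f'(x)  = 2*exp(x/2)/5
  f''(x) = exp(x/2)/5
Substitute x = B_t and multiply the f'' term by 1/2:
  drift     = (1/2) * (exp(x/2)/5) evaluated at B_t = exp(B_t/2)/10
  diffusion = (2*exp(x/2)/5) evaluated at B_t = 2*exp(B_t/2)/5
Therefore d(4*exp(B_t/2)/5) = (exp(B_t/2)/10) dt + (2*exp(B_t/2)/5) dB_t.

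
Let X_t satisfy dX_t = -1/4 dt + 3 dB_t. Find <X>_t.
<X>_t = 9*t

For an Itô process dX_t = a(t) dt + b(t) dB_t, the quadratic variation is <X>_t = int_0^t b(s)^2 ds (the drift term does not contribute). Here b(s) = 3, so
  b(s)^2 = 9.
Integrating from 0 to t:
  <X>_t = int_0^t (9) ds = 9*t.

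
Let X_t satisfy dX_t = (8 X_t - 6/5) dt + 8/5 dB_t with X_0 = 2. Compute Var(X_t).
Var(X_t) = 4*exp(16*t)/25 - 4/25

The variance V(t) = Var(X_t) satisfies V'(t) = 2 a V(t) + c^2 with V(0) = 0 (drift coefficient is linear in X, diffusion is constant). With a = 8, c = 8/5, the solution is
  V(t) = (c^2 / (2 a)) * (exp(2 a t) - 1)
       = ((8/5)^2 / (2*8)) * (exp(16 t) - 1)
       = 4*exp(16*t)/25 - 4/25.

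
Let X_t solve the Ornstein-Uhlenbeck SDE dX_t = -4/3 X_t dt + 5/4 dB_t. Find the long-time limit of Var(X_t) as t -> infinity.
lim Var(X_t) = 75/128

The OU SDE dX = -theta X dt + sigma dB admits the integrating factor exp(theta t): d(exp(theta t) X_t) = sigma exp(theta t) dB_t. Integrating from 0 to t gives X_t = x_0 * exp(-theta t) + sigma * int_0^t exp(-theta (t-s)) dB_s for any initial x_0. The Itô integral has variance (by the Itô isometry) sigma^2 * int_0^t exp(-2 theta (t - s)) ds = sigma^2 * (1 - exp(-2 theta t)) / (2 theta), independent of x_0.
With theta = 4/3, sigma = 5/4:
  Var(X_t) = (5/4)^2 * (1 - exp(-2*4/3 t)) / (2 * 4/3) = 75/128 - 75*exp(-8*t/3)/128.
As t -> infinity, exp(-2*4/3 t) -> 0, so the stationary variance is sigma^2 / (2 theta) = 75/128.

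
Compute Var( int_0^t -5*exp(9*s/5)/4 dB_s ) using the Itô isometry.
Var = 125*exp(18*t/5)/288 - 125/288

The Itô integral of a deterministic integrand f(s) has mean 0 because each increment f(s) * (B_{s+ds} - B_s) has mean 0. By the Itô isometry:
  Var( int_0^t f(s) dB_s ) = E[ (int_0^t f(s) dB_s)^2 ] = int_0^t f(s)^2 ds.
Here f(s) = -5*exp(9*s/5)/4, so f(s)^2 = 25*exp(18*s/5)/16. Integrate:
  int_0^t (25*exp(18*s/5)/16) ds = 125*exp(18*t/5)/288 - 125/288.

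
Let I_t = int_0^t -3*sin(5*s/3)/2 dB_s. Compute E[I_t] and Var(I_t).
E[I_t] = 0; Var(I_t) = 9*t/8 - 27*sin(10*t/3)/80

The Itô integral of a deterministic integrand f(s) has mean 0 because each increment f(s) * (B_{s+ds} - B_s) has mean 0. By the Itô isometry:
  Var( int_0^t f(s) dB_s ) = E[ (int_0^t f(s) dB_s)^2 ] = int_0^t f(s)^2 ds.
Here f(s) = -3*sin(5*s/3)/2, so f(s)^2 = 9*sin(5*s/3)^2/4. Integrate:
  int_0^t (9*sin(5*s/3)^2/4) ds = 9*t/8 - 27*sin(10*t/3)/80.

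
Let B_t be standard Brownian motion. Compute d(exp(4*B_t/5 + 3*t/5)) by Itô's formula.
d(exp(4*B_t/5 + 3*t/5)) = (23*exp(4*B_t/5 + 3*t/5)/25) dt + (4*exp(4*B_t/5 + 3*t/5)/5) dB_t

Itô's formula for f(t, x): d f(t, B_t) = (f_t + (1/2) f_xx) dt + f_x dB_t. Compute partials of f(t, x) = exp(3*t/5 + 4*x/5):
  f_t(t,x)  = 3*exp(3*t/5 + 4*x/5)/5
  f_x(t,x)  = 4*exp(3*t/5 + 4*x/5)/5
  f_xx(t,x) = 16*exp(3*t/5 + 4*x/5)/25
Assemble drift = f_t + (1/2) f_xx = 23*exp(3*t/5 + 4*x/5)/25 and diffusion = f_x = 4*exp(3*t/5 + 4*x/5)/5. Substituting x = B_t:
  d(exp(4*B_t/5 + 3*t/5)) = (23*exp(4*B_t/5 + 3*t/5)/25) dt + (4*exp(4*B_t/5 + 3*t/5)/5) dB_t.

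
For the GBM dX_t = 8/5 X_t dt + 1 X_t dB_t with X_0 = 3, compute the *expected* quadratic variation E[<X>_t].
E[<X>_t] = 15*exp(21*t/5)/7 - 15/7

<X>_t = int_0^t (1 * X_s)^2 ds. Taking expectation inside the integral: E[<X>_t] = 1^2 * int_0^t E[X_s^2] ds. For GBM, E[X_s^2] = x_0^2 * exp((2 mu + sigma^2) s). Integrating:
  E[<X>_t] = 1^2 * 3^2 * (exp((2*(8/5) + 1^2) t) - 1) / (2*(8/5) + 1^2)
           = 1^2 * 3^2 * (exp((21/5) t) - 1) / (21/5) = 15*exp(21*t/5)/7 - 15/7.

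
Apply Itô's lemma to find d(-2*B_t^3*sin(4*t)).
d(-2*B_t^3*sin(4*t)) = (-8*B_t^3*cos(4*t) - 6*B_t*sin(4*t)) dt + (-6*B_t^2*sin(4*t)) dB_t

Itô's formula for f(t, x): d f(t, B_t) = (f_t + (1/2) f_xx) dt + f_x dB_t. Compute partials of f(t, x) = -2*x^3*sin(4*t):
  f_t(t,x)  = -8*x^3*cos(4*t)
  f_x(t,x)  = -6*x^2*sin(4*t)
  f_xx(t,x) = -12*x*sin(4*t)
Assemble drift = f_t + (1/2) f_xx = -8*x^3*cos(4*t) - 6*x*sin(4*t) and diffusion = f_x = -6*x^2*sin(4*t). Substituting x = B_t:
  d(-2*B_t^3*sin(4*t)) = (-8*B_t^3*cos(4*t) - 6*B_t*sin(4*t)) dt + (-6*B_t^2*sin(4*t)) dB_t.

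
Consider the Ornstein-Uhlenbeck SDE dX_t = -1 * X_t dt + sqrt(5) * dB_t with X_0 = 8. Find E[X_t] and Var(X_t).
E[X_t] = 8*exp(-t); Var(X_t) = 5/2 - 5*exp(-2*t)/2

The OU SDE dX = -theta X dt + sigma dB admits the integrating factor exp(theta t): d(exp(theta t) X_t) = sigma exp(theta t) dB_t. Integrating from 0 to t:
  X_t = x_0 * exp(-theta t) + sigma * int_0^t exp(-theta (t-s)) dB_s.
The Itô integral has mean 0 and (by the Itô isometry) variance sigma^2 * int_0^t exp(-2 theta (t - s)) ds = sigma^2 * (1 - exp(-2 theta t)) / (2 theta).
With theta = 1, sigma = sqrt(5), x_0 = 8:
  E[X_t] = 8 * exp(-1 t) = 8*exp(-t)
  Var(X_t) = (sqrt(5))^2 * (1 - exp(-2*1 t)) / (2 * 1) = 5/2 - 5*exp(-2*t)/2.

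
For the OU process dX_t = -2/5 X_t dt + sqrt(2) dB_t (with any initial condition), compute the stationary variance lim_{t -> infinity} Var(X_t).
lim Var(X_t) = 5/2

The OU SDE dX = -theta X dt + sigma dB admits the integrating factor exp(theta t): d(exp(theta t) X_t) = sigma exp(theta t) dB_t. Integrating from 0 to t gives X_t = x_0 * exp(-theta t) + sigma * int_0^t exp(-theta (t-s)) dB_s for any initial x_0. The Itô integral has variance (by the Itô isometry) sigma^2 * int_0^t exp(-2 theta (t - s)) ds = sigma^2 * (1 - exp(-2 theta t)) / (2 theta), independent of x_0.
With theta = 2/5, sigma = sqrt(2):
  Var(X_t) = (sqrt(2))^2 * (1 - exp(-2*2/5 t)) / (2 * 2/5) = 5/2 - 5*exp(-4*t/5)/2.
As t -> infinity, exp(-2*2/5 t) -> 0, so the stationary variance is sigma^2 / (2 theta) = 5/2.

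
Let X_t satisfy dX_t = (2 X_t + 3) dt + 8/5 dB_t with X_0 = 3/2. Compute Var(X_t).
Var(X_t) = 16*exp(4*t)/25 - 16/25

The variance V(t) = Var(X_t) satisfies V'(t) = 2 a V(t) + c^2 with V(0) = 0 (drift coefficient is linear in X, diffusion is constant). With a = 2, c = 8/5, the solution is
  V(t) = (c^2 / (2 a)) * (exp(2 a t) - 1)
       = ((8/5)^2 / (2*2)) * (exp(4 t) - 1)
       = 16*exp(4*t)/25 - 16/25.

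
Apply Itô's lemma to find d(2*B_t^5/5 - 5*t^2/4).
d(2*B_t^5/5 - 5*t^2/4) = (4*B_t^3 - 5*t/2) dt + (2*B_t^4) dB_t

Itô's formula for f(t, x): d f(t, B_t) = (f_t + (1/2) f_xx) dt + f_x dB_t. Compute partials of f(t, x) = -5*t^2/4 + 2*x^5/5:
  f_t(t,x)  = -5*t/2
  f_x(t,x)  = 2*x^4
  f_xx(t,x) = 8*x^3
Assemble drift = f_t + (1/2) f_xx = -5*t/2 + 4*x^3 and diffusion = f_x = 2*x^4. Substituting x = B_t:
  d(2*B_t^5/5 - 5*t^2/4) = (4*B_t^3 - 5*t/2) dt + (2*B_t^4) dB_t.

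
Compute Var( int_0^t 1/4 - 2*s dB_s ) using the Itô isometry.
Var = t*(64*t^2 - 24*t + 3)/48

The Itô integral of a deterministic integrand f(s) has mean 0 because each increment f(s) * (B_{s+ds} - B_s) has mean 0. By the Itô isometry:
  Var( int_0^t f(s) dB_s ) = E[ (int_0^t f(s) dB_s)^2 ] = int_0^t f(s)^2 ds.
Here f(s) = 1/4 - 2*s, so f(s)^2 = (8*s - 1)^2/16. Integrate:
  int_0^t ((8*s - 1)^2/16) ds = t*(64*t^2 - 24*t + 3)/48.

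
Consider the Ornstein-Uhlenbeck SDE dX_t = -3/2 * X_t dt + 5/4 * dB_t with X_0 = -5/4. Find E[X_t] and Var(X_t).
E[X_t] = -5*exp(-3*t/2)/4; Var(X_t) = 25/48 - 25*exp(-3*t)/48

The OU SDE dX = -theta X dt + sigma dB admits the integrating factor exp(theta t): d(exp(theta t) X_t) = sigma exp(theta t) dB_t. Integrating from 0 to t:
  X_t = x_0 * exp(-theta t) + sigma * int_0^t exp(-theta (t-s)) dB_s.
The Itô integral has mean 0 and (by the Itô isometry) variance sigma^2 * int_0^t exp(-2 theta (t - s)) ds = sigma^2 * (1 - exp(-2 theta t)) / (2 theta).
With theta = 3/2, sigma = 5/4, x_0 = -5/4:
  E[X_t] = -5/4 * exp(-3/2 t) = -5*exp(-3*t/2)/4
  Var(X_t) = (5/4)^2 * (1 - exp(-2*3/2 t)) / (2 * 3/2) = 25/48 - 25*exp(-3*t)/48.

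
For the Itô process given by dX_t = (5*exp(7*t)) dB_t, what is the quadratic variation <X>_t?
<X>_t = 25*exp(14*t)/14 - 25/14

For an Itô process dX_t = a(t) dt + b(t) dB_t, the quadratic variation is <X>_t = int_0^t b(s)^2 ds (the drift term does not contribute). Here b(s) = 5*exp(7*s), so
  b(s)^2 = 25*exp(14*s).
Integrating from 0 to t:
  <X>_t = int_0^t (25*exp(14*s)) ds = 25*exp(14*t)/14 - 25/14.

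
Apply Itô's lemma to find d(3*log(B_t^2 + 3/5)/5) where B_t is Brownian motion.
d(3*log(B_t^2 + 3/5)/5) = (3*(3 - 5*B_t^2)/(5*B_t^2 + 3)^2) dt + (6*B_t/(5*B_t^2 + 3)) dB_t

Itô's formula for f(B_t) gives d f(B_t) = f'(B_t) dB_t + (1/2) f''(B_t) dt. Compute derivatives of f(x) = 3*log(x^2 + 3/5)/5:
  f'(x)  = 6*x/(5*x^2 + 3)
  f''(x) = 6*(3 - 5*x^2)/(5*x^2 + 3)^2
Substitute x = B_t and multiply the f'' term by 1/2:
  drift     = (1/2) * (6*(3 - 5*x^2)/(5*x^2 + 3)^2) evaluated at B_t = 3*(3 - 5*B_t^2)/(5*B_t^2 + 3)^2
  diffusion = (6*x/(5*x^2 + 3)) evaluated at B_t = 6*B_t/(5*B_t^2 + 3)
Therefore d(3*log(B_t^2 + 3/5)/5) = (3*(3 - 5*B_t^2)/(5*B_t^2 + 3)^2) dt + (6*B_t/(5*B_t^2 + 3)) dB_t.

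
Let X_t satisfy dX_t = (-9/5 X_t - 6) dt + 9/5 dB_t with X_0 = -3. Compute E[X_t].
E[X_t] = -10/3 + exp(-9*t/5)/3

Taking expectations and using E[dB_t] = 0, the mean m(t) = E[X_t] satisfies the ODE m'(t) = a m(t) + b with m(0) = x_0. With a = -9/5, b = -6, x_0 = -3, the solution is
  m(t) = x_0 * exp(a t) + (b/a) * (exp(a t) - 1)
       = (-3) * exp((-9/5) t) + ((-6)/(-9/5)) * (exp((-9/5) t) - 1)
       = -10/3 + exp(-9*t/5)/3.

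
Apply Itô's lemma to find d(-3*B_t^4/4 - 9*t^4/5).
d(-3*B_t^4/4 - 9*t^4/5) = (-9*B_t^2/2 - 36*t^3/5) dt + (-3*B_t^3) dB_t

Itô's formula for f(t, x): d f(t, B_t) = (f_t + (1/2) f_xx) dt + f_x dB_t. Compute partials of f(t, x) = -9*t^4/5 - 3*x^4/4:
  f_t(t,x)  = -36*t^3/5
  f_x(t,x)  = -3*x^3
  f_xx(t,x) = -9*x^2
Assemble drift = f_t + (1/2) f_xx = -36*t^3/5 - 9*x^2/2 and diffusion = f_x = -3*x^3. Substituting x = B_t:
  d(-3*B_t^4/4 - 9*t^4/5) = (-9*B_t^2/2 - 36*t^3/5) dt + (-3*B_t^3) dB_t.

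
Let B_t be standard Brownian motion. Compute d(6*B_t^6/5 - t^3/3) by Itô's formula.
d(6*B_t^6/5 - t^3/3) = (18*B_t^4 - t^2) dt + (36*B_t^5/5) dB_t

Itô's formula for f(t, x): d f(t, B_t) = (f_t + (1/2) f_xx) dt + f_x dB_t. Compute partials of f(t, x) = -t^3/3 + 6*x^6/5:
  f_t(t,x)  = -t^2
  f_x(t,x)  = 36*x^5/5
  f_xx(t,x) = 36*x^4
Assemble drift = f_t + (1/2) f_xx = -t^2 + 18*x^4 and diffusion = f_x = 36*x^5/5. Substituting x = B_t:
  d(6*B_t^6/5 - t^3/3) = (18*B_t^4 - t^2) dt + (36*B_t^5/5) dB_t.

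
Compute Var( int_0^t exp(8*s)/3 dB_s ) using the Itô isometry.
Var = exp(16*t)/144 - 1/144

The Itô integral of a deterministic integrand f(s) has mean 0 because each increment f(s) * (B_{s+ds} - B_s) has mean 0. By the Itô isometry:
  Var( int_0^t f(s) dB_s ) = E[ (int_0^t f(s) dB_s)^2 ] = int_0^t f(s)^2 ds.
Here f(s) = exp(8*s)/3, so f(s)^2 = exp(16*s)/9. Integrate:
  int_0^t (exp(16*s)/9) ds = exp(16*t)/144 - 1/144.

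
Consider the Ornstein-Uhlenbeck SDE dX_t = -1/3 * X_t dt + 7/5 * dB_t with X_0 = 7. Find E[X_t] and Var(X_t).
E[X_t] = 7*exp(-t/3); Var(X_t) = 147/50 - 147*exp(-2*t/3)/50

The OU SDE dX = -theta X dt + sigma dB admits the integrating factor exp(theta t): d(exp(theta t) X_t) = sigma exp(theta t) dB_t. Integrating from 0 to t:
  X_t = x_0 * exp(-theta t) + sigma * int_0^t exp(-theta (t-s)) dB_s.
The Itô integral has mean 0 and (by the Itô isometry) variance sigma^2 * int_0^t exp(-2 theta (t - s)) ds = sigma^2 * (1 - exp(-2 theta t)) / (2 theta).
With theta = 1/3, sigma = 7/5, x_0 = 7:
  E[X_t] = 7 * exp(-1/3 t) = 7*exp(-t/3)
  Var(X_t) = (7/5)^2 * (1 - exp(-2*1/3 t)) / (2 * 1/3) = 147/50 - 147*exp(-2*t/3)/50.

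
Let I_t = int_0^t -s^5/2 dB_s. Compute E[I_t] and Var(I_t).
E[I_t] = 0; Var(I_t) = t^11/44

The Itô integral of a deterministic integrand f(s) has mean 0 because each increment f(s) * (B_{s+ds} - B_s) has mean 0. By the Itô isometry:
  Var( int_0^t f(s) dB_s ) = E[ (int_0^t f(s) dB_s)^2 ] = int_0^t f(s)^2 ds.
Here f(s) = -s^5/2, so f(s)^2 = s^10/4. Integrate:
  int_0^t (s^10/4) ds = t^11/44.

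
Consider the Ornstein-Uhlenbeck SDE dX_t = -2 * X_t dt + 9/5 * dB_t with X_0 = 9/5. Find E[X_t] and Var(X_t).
E[X_t] = 9*exp(-2*t)/5; Var(X_t) = 81/100 - 81*exp(-4*t)/100

The OU SDE dX = -theta X dt + sigma dB admits the integrating factor exp(theta t): d(exp(theta t) X_t) = sigma exp(theta t) dB_t. Integrating from 0 to t:
  X_t = x_0 * exp(-theta t) + sigma * int_0^t exp(-theta (t-s)) dB_s.
The Itô integral has mean 0 and (by the Itô isometry) variance sigma^2 * int_0^t exp(-2 theta (t - s)) ds = sigma^2 * (1 - exp(-2 theta t)) / (2 theta).
With theta = 2, sigma = 9/5, x_0 = 9/5:
  E[X_t] = 9/5 * exp(-2 t) = 9*exp(-2*t)/5
  Var(X_t) = (9/5)^2 * (1 - exp(-2*2 t)) / (2 * 2) = 81/100 - 81*exp(-4*t)/100.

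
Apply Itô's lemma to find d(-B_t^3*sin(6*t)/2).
d(-B_t^3*sin(6*t)/2) = (-3*B_t*(2*B_t^2*cos(6*t) + sin(6*t))/2) dt + (-3*B_t^2*sin(6*t)/2) dB_t

Itô's formula for f(t, x): d f(t, B_t) = (f_t + (1/2) f_xx) dt + f_x dB_t. Compute partials of f(t, x) = -x^3*sin(6*t)/2:
  f_t(t,x)  = -3*x^3*cos(6*t)
  f_x(t,x)  = -3*x^2*sin(6*t)/2
  f_xx(t,x) = -3*x*sin(6*t)
Assemble drift = f_t + (1/2) f_xx = -3*x*(2*x^2*cos(6*t) + sin(6*t))/2 and diffusion = f_x = -3*x^2*sin(6*t)/2. Substituting x = B_t:
  d(-B_t^3*sin(6*t)/2) = (-3*B_t*(2*B_t^2*cos(6*t) + sin(6*t))/2) dt + (-3*B_t^2*sin(6*t)/2) dB_t.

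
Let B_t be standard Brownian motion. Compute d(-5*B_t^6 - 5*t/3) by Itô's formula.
d(-5*B_t^6 - 5*t/3) = (-75*B_t^4 - 5/3) dt + (-30*B_t^5) dB_t

Itô's formula for f(t, x): d f(t, B_t) = (f_t + (1/2) f_xx) dt + f_x dB_t. Compute partials of f(t, x) = -5*t/3 - 5*x^6:
  f_t(t,x)  = -5/3
  f_x(t,x)  = -30*x^5
  f_xx(t,x) = -150*x^4
Assemble drift = f_t + (1/2) f_xx = -75*x^4 - 5/3 and diffusion = f_x = -30*x^5. Substituting x = B_t:
  d(-5*B_t^6 - 5*t/3) = (-75*B_t^4 - 5/3) dt + (-30*B_t^5) dB_t.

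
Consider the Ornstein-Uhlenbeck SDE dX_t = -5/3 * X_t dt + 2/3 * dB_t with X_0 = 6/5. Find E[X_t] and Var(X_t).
E[X_t] = 6*exp(-5*t/3)/5; Var(X_t) = 2/15 - 2*exp(-10*t/3)/15

The OU SDE dX = -theta X dt + sigma dB admits the integrating factor exp(theta t): d(exp(theta t) X_t) = sigma exp(theta t) dB_t. Integrating from 0 to t:
  X_t = x_0 * exp(-theta t) + sigma * int_0^t exp(-theta (t-s)) dB_s.
The Itô integral has mean 0 and (by the Itô isometry) variance sigma^2 * int_0^t exp(-2 theta (t - s)) ds = sigma^2 * (1 - exp(-2 theta t)) / (2 theta).
With theta = 5/3, sigma = 2/3, x_0 = 6/5:
  E[X_t] = 6/5 * exp(-5/3 t) = 6*exp(-5*t/3)/5
  Var(X_t) = (2/3)^2 * (1 - exp(-2*5/3 t)) / (2 * 5/3) = 2/15 - 2*exp(-10*t/3)/15.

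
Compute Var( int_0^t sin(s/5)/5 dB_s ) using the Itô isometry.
Var = t/50 - sin(2*t/5)/20

The Itô integral of a deterministic integrand f(s) has mean 0 because each increment f(s) * (B_{s+ds} - B_s) has mean 0. By the Itô isometry:
  Var( int_0^t f(s) dB_s ) = E[ (int_0^t f(s) dB_s)^2 ] = int_0^t f(s)^2 ds.
Here f(s) = sin(s/5)/5, so f(s)^2 = sin(s/5)^2/25. Integrate:
  int_0^t (sin(s/5)^2/25) ds = t/50 - sin(2*t/5)/20.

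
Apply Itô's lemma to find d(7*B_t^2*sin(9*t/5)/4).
d(7*B_t^2*sin(9*t/5)/4) = (63*B_t^2*cos(9*t/5)/20 + 7*sin(9*t/5)/4) dt + (7*B_t*sin(9*t/5)/2) dB_t

Itô's formula for f(t, x): d f(t, B_t) = (f_t + (1/2) f_xx) dt + f_x dB_t. Compute partials of f(t, x) = 7*x^2*sin(9*t/5)/4:
  f_t(t,x)  = 63*x^2*cos(9*t/5)/20
  f_x(t,x)  = 7*x*sin(9*t/5)/2
  f_xx(t,x) = 7*sin(9*t/5)/2
Assemble drift = f_t + (1/2) f_xx = 63*x^2*cos(9*t/5)/20 + 7*sin(9*t/5)/4 and diffusion = f_x = 7*x*sin(9*t/5)/2. Substituting x = B_t:
  d(7*B_t^2*sin(9*t/5)/4) = (63*B_t^2*cos(9*t/5)/20 + 7*sin(9*t/5)/4) dt + (7*B_t*sin(9*t/5)/2) dB_t.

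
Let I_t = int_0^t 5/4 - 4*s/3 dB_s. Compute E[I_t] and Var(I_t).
E[I_t] = 0; Var(I_t) = t*(256*t^2 - 720*t + 675)/432

The Itô integral of a deterministic integrand f(s) has mean 0 because each increment f(s) * (B_{s+ds} - B_s) has mean 0. By the Itô isometry:
  Var( int_0^t f(s) dB_s ) = E[ (int_0^t f(s) dB_s)^2 ] = int_0^t f(s)^2 ds.
Here f(s) = 5/4 - 4*s/3, so f(s)^2 = (16*s - 15)^2/144. Integrate:
  int_0^t ((16*s - 15)^2/144) ds = t*(256*t^2 - 720*t + 675)/432.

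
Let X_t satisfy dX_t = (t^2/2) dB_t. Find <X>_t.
<X>_t = t^5/20

For an Itô process dX_t = a(t) dt + b(t) dB_t, the quadratic variation is <X>_t = int_0^t b(s)^2 ds (the drift term does not contribute). Here b(s) = s^2/2, so
  b(s)^2 = s^4/4.
Integrating from 0 to t:
  <X>_t = int_0^t (s^4/4) ds = t^5/20.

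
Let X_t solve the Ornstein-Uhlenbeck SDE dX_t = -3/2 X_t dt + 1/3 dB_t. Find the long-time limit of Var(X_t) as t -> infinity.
lim Var(X_t) = 1/27

The OU SDE dX = -theta X dt + sigma dB admits the integrating factor exp(theta t): d(exp(theta t) X_t) = sigma exp(theta t) dB_t. Integrating from 0 to t gives X_t = x_0 * exp(-theta t) + sigma * int_0^t exp(-theta (t-s)) dB_s for any initial x_0. The Itô integral has variance (by the Itô isometry) sigma^2 * int_0^t exp(-2 theta (t - s)) ds = sigma^2 * (1 - exp(-2 theta t)) / (2 theta), independent of x_0.
With theta = 3/2, sigma = 1/3:
  Var(X_t) = (1/3)^2 * (1 - exp(-2*3/2 t)) / (2 * 3/2) = 1/27 - exp(-3*t)/27.
As t -> infinity, exp(-2*3/2 t) -> 0, so the stationary variance is sigma^2 / (2 theta) = 1/27.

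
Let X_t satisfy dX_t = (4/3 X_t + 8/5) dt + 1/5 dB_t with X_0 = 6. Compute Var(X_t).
Var(X_t) = 3*exp(8*t/3)/200 - 3/200

The variance V(t) = Var(X_t) satisfies V'(t) = 2 a V(t) + c^2 with V(0) = 0 (drift coefficient is linear in X, diffusion is constant). With a = 4/3, c = 1/5, the solution is
  V(t) = (c^2 / (2 a)) * (exp(2 a t) - 1)
       = ((1/5)^2 / (2*(4/3))) * (exp((8/3) t) - 1)
       = 3*exp(8*t/3)/200 - 3/200.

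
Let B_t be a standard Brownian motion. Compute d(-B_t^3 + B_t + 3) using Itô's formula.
d(-B_t^3 + B_t + 3) = (-3*B_t) dt + (1 - 3*B_t^2) dB_t

Itô's formula for f(B_t) gives d f(B_t) = f'(B_t) dB_t + (1/2) f''(B_t) dt. Compute derivatives of f(x) = -x^3 + x + 3:
  f'(x)  = 1 - 3*x^2
  f''(x) = -6*x
Substitute x = B_t and multiply the f'' term by 1/2:
  drift     = (1/2) * (-6*x) evaluated at B_t = -3*B_t
  diffusion = (1 - 3*x^2) evaluated at B_t = 1 - 3*B_t^2
Therefore d(-B_t^3 + B_t + 3) = (-3*B_t) dt + (1 - 3*B_t^2) dB_t.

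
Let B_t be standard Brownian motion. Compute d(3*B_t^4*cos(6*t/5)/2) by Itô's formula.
d(3*B_t^4*cos(6*t/5)/2) = (9*B_t^2*(-B_t^2*sin(6*t/5) + 5*cos(6*t/5))/5) dt + (6*B_t^3*cos(6*t/5)) dB_t

Itô's formula for f(t, x): d f(t, B_t) = (f_t + (1/2) f_xx) dt + f_x dB_t. Compute partials of f(t, x) = 3*x^4*cos(6*t/5)/2:
  f_t(t,x)  = -9*x^4*sin(6*t/5)/5
  f_x(t,x)  = 6*x^3*cos(6*t/5)
  f_xx(t,x) = 18*x^2*cos(6*t/5)
Assemble drift = f_t + (1/2) f_xx = 9*x^2*(-x^2*sin(6*t/5) + 5*cos(6*t/5))/5 and diffusion = f_x = 6*x^3*cos(6*t/5). Substituting x = B_t:
  d(3*B_t^4*cos(6*t/5)/2) = (9*B_t^2*(-B_t^2*sin(6*t/5) + 5*cos(6*t/5))/5) dt + (6*B_t^3*cos(6*t/5)) dB_t.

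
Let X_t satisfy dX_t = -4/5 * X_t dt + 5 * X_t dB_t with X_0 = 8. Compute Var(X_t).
Var(X_t) = (64*exp(25*t) - 64)*exp(-8*t/5)

For GBM dX = mu X dt + sigma X dB with X_0 = x_0, apply Itô to Y = log X: dY = (mu - sigma^2/2) dt + sigma dB, so Y_t = log(x_0) + (mu - sigma^2/2) t + sigma B_t and hence X_t = x_0 * exp((mu - sigma^2/2) t + sigma B_t).
With mu = -4/5, sigma = 5, x_0 = 8, this gives:
  X_t = 8 * exp((-133/10) * t + (5) * B_t).
Since sigma*B_t ~ Normal(0, sigma^2 t), E[exp(sigma*B_t)] = exp(sigma^2 t / 2); so E[X_t] = x_0 * exp((mu - sigma^2/2) t) * exp(sigma^2 t / 2) = x_0 * exp(mu t) = 8*exp(-4*t/5).
Var(X_t) = E[X_t^2] - (E[X_t])^2 = x_0^2 * exp(2 mu t) * (exp(sigma^2 t) - 1) = (64*exp(25*t) - 64)*exp(-8*t/5).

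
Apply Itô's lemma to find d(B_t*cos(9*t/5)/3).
d(B_t*cos(9*t/5)/3) = (-3*B_t*sin(9*t/5)/5) dt + (cos(9*t/5)/3) dB_t

Itô's formula for f(t, x): d f(t, B_t) = (f_t + (1/2) f_xx) dt + f_x dB_t. Compute partials of f(t, x) = x*cos(9*t/5)/3:
  f_t(t,x)  = -3*x*sin(9*t/5)/5
  f_x(t,x)  = cos(9*t/5)/3
  f_xx(t,x) = 0
Assemble drift = f_t + (1/2) f_xx = -3*x*sin(9*t/5)/5 and diffusion = f_x = cos(9*t/5)/3. Substituting x = B_t:
  d(B_t*cos(9*t/5)/3) = (-3*B_t*sin(9*t/5)/5) dt + (cos(9*t/5)/3) dB_t.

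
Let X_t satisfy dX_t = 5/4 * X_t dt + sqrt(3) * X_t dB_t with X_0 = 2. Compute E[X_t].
E[X_t] = 2*exp(5*t/4)

For GBM dX = mu X dt + sigma X dB with X_0 = x_0, apply Itô to Y = log X: dY = (mu - sigma^2/2) dt + sigma dB, so Y_t = log(x_0) + (mu - sigma^2/2) t + sigma B_t and hence X_t = x_0 * exp((mu - sigma^2/2) t + sigma B_t).
With mu = 5/4, sigma = sqrt(3), x_0 = 2, this gives:
  X_t = 2 * exp((-1/4) * t + (sqrt(3)) * B_t).
Since sigma*B_t ~ Normal(0, sigma^2 t), E[exp(sigma*B_t)] = exp(sigma^2 t / 2); so E[X_t] = x_0 * exp((mu - sigma^2/2) t) * exp(sigma^2 t / 2) = x_0 * exp(mu t) = 2*exp(5*t/4).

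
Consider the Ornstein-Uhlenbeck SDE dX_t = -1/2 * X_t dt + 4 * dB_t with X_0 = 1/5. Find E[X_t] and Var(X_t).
E[X_t] = exp(-t/2)/5; Var(X_t) = 16 - 16*exp(-t)

The OU SDE dX = -theta X dt + sigma dB admits the integrating factor exp(theta t): d(exp(theta t) X_t) = sigma exp(theta t) dB_t. Integrating from 0 to t:
  X_t = x_0 * exp(-theta t) + sigma * int_0^t exp(-theta (t-s)) dB_s.
The Itô integral has mean 0 and (by the Itô isometry) variance sigma^2 * int_0^t exp(-2 theta (t - s)) ds = sigma^2 * (1 - exp(-2 theta t)) / (2 theta).
With theta = 1/2, sigma = 4, x_0 = 1/5:
  E[X_t] = 1/5 * exp(-1/2 t) = exp(-t/2)/5
  Var(X_t) = (4)^2 * (1 - exp(-2*1/2 t)) / (2 * 1/2) = 16 - 16*exp(-t).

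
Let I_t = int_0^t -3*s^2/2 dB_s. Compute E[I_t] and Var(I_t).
E[I_t] = 0; Var(I_t) = 9*t^5/20

The Itô integral of a deterministic integrand f(s) has mean 0 because each increment f(s) * (B_{s+ds} - B_s) has mean 0. By the Itô isometry:
  Var( int_0^t f(s) dB_s ) = E[ (int_0^t f(s) dB_s)^2 ] = int_0^t f(s)^2 ds.
Here f(s) = -3*s^2/2, so f(s)^2 = 9*s^4/4. Integrate:
  int_0^t (9*s^4/4) ds = 9*t^5/20.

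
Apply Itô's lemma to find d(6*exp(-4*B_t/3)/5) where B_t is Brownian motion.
d(6*exp(-4*B_t/3)/5) = (16*exp(-4*B_t/3)/15) dt + (-8*exp(-4*B_t/3)/5) dB_t

Itô's formula for f(B_t) gives d f(B_t) = f'(B_t) dB_t + (1/2) f''(B_t) dt. Compute derivatives of f(x) = 6*exp(-4*x/3)/5:
  f'(x)  = -8*exp(-4*x/3)/5
  f''(x) = 32*exp(-4*x/3)/15
Substitute x = B_t and multiply the f'' term by 1/2:
  drift     = (1/2) * (32*exp(-4*x/3)/15) evaluated at B_t = 16*exp(-4*B_t/3)/15
  diffusion = (-8*exp(-4*x/3)/5) evaluated at B_t = -8*exp(-4*B_t/3)/5
Therefore d(6*exp(-4*B_t/3)/5) = (16*exp(-4*B_t/3)/15) dt + (-8*exp(-4*B_t/3)/5) dB_t.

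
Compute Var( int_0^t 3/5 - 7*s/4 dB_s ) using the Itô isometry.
Var = t*(1225*t^2 - 1260*t + 432)/1200

The Itô integral of a deterministic integrand f(s) has mean 0 because each increment f(s) * (B_{s+ds} - B_s) has mean 0. By the Itô isometry:
  Var( int_0^t f(s) dB_s ) = E[ (int_0^t f(s) dB_s)^2 ] = int_0^t f(s)^2 ds.
Here f(s) = 3/5 - 7*s/4, so f(s)^2 = (35*s - 12)^2/400. Integrate:
  int_0^t ((35*s - 12)^2/400) ds = t*(1225*t^2 - 1260*t + 432)/1200.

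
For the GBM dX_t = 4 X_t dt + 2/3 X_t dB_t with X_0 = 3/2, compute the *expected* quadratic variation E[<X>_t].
E[<X>_t] = 9*exp(76*t/9)/76 - 9/76

<X>_t = int_0^t ((2/3) * X_s)^2 ds. Taking expectation inside the integral: E[<X>_t] = (2/3)^2 * int_0^t E[X_s^2] ds. For GBM, E[X_s^2] = x_0^2 * exp((2 mu + sigma^2) s). Integrating:
  E[<X>_t] = (2/3)^2 * (3/2)^2 * (exp((2*4 + (2/3)^2) t) - 1) / (2*4 + (2/3)^2)
           = (2/3)^2 * (3/2)^2 * (exp((76/9) t) - 1) / (76/9) = 9*exp(76*t/9)/76 - 9/76.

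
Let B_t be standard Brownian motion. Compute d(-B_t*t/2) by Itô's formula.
d(-B_t*t/2) = (-B_t/2) dt + (-t/2) dB_t

Itô's formula for f(t, x): d f(t, B_t) = (f_t + (1/2) f_xx) dt + f_x dB_t. Compute partials of f(t, x) = -t*x/2:
  f_t(t,x)  = -x/2
  f_x(t,x)  = -t/2
  f_xx(t,x) = 0
Assemble drift = f_t + (1/2) f_xx = -x/2 and diffusion = f_x = -t/2. Substituting x = B_t:
  d(-B_t*t/2) = (-B_t/2) dt + (-t/2) dB_t.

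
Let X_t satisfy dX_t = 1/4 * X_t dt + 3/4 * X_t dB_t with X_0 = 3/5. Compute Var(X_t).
Var(X_t) = 9*(exp(9*t/16) - 1)*exp(t/2)/25

For GBM dX = mu X dt + sigma X dB with X_0 = x_0, apply Itô to Y = log X: dY = (mu - sigma^2/2) dt + sigma dB, so Y_t = log(x_0) + (mu - sigma^2/2) t + sigma B_t and hence X_t = x_0 * exp((mu - sigma^2/2) t + sigma B_t).
With mu = 1/4, sigma = 3/4, x_0 = 3/5, this gives:
  X_t = 3/5 * exp((-1/32) * t + (3/4) * B_t).
Since sigma*B_t ~ Normal(0, sigma^2 t), E[exp(sigma*B_t)] = exp(sigma^2 t / 2); so E[X_t] = x_0 * exp((mu - sigma^2/2) t) * exp(sigma^2 t / 2) = x_0 * exp(mu t) = 3*exp(t/4)/5.
Var(X_t) = E[X_t^2] - (E[X_t])^2 = x_0^2 * exp(2 mu t) * (exp(sigma^2 t) - 1) = 9*(exp(9*t/16) - 1)*exp(t/2)/25.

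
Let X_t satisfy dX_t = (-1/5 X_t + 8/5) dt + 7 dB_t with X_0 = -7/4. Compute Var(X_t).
Var(X_t) = 245/2 - 245*exp(-2*t/5)/2

The variance V(t) = Var(X_t) satisfies V'(t) = 2 a V(t) + c^2 with V(0) = 0 (drift coefficient is linear in X, diffusion is constant). With a = -1/5, c = 7, the solution is
  V(t) = (c^2 / (2 a)) * (exp(2 a t) - 1)
       = (7^2 / (2*(-1/5))) * (exp((-2/5) t) - 1)
       = 245/2 - 245*exp(-2*t/5)/2.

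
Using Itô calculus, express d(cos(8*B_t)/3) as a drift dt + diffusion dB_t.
d(cos(8*B_t)/3) = (-32*cos(8*B_t)/3) dt + (-8*sin(8*B_t)/3) dB_t

Itô's formula for f(B_t) gives d f(B_t) = f'(B_t) dB_t + (1/2) f''(B_t) dt. Compute derivatives of f(x) = cos(8*x)/3:
  f'(x)  = -8*sin(8*x)/3
  f''(x) = -64*cos(8*x)/3
Substitute x = B_t and multiply the f'' term by 1/2:
  drift     = (1/2) * (-64*cos(8*x)/3) evaluated at B_t = -32*cos(8*B_t)/3
  diffusion = (-8*sin(8*x)/3) evaluated at B_t = -8*sin(8*B_t)/3
Therefore d(cos(8*B_t)/3) = (-32*cos(8*B_t)/3) dt + (-8*sin(8*B_t)/3) dB_t.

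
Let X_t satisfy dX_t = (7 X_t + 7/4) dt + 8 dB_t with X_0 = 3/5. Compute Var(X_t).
Var(X_t) = 32*exp(14*t)/7 - 32/7

The variance V(t) = Var(X_t) satisfies V'(t) = 2 a V(t) + c^2 with V(0) = 0 (drift coefficient is linear in X, diffusion is constant). With a = 7, c = 8, the solution is
  V(t) = (c^2 / (2 a)) * (exp(2 a t) - 1)
       = (8^2 / (2*7)) * (exp(14 t) - 1)
       = 32*exp(14*t)/7 - 32/7.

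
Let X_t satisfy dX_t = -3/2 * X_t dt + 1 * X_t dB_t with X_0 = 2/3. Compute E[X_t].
E[X_t] = 2*exp(-3*t/2)/3

For GBM dX = mu X dt + sigma X dB with X_0 = x_0, apply Itô to Y = log X: dY = (mu - sigma^2/2) dt + sigma dB, so Y_t = log(x_0) + (mu - sigma^2/2) t + sigma B_t and hence X_t = x_0 * exp((mu - sigma^2/2) t + sigma B_t).
With mu = -3/2, sigma = 1, x_0 = 2/3, this gives:
  X_t = 2/3 * exp((-2) * t + (1) * B_t).
Since sigma*B_t ~ Normal(0, sigma^2 t), E[exp(sigma*B_t)] = exp(sigma^2 t / 2); so E[X_t] = x_0 * exp((mu - sigma^2/2) t) * exp(sigma^2 t / 2) = x_0 * exp(mu t) = 2*exp(-3*t/2)/3.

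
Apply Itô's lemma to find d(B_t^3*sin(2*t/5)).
d(B_t^3*sin(2*t/5)) = (B_t*(2*B_t^2*cos(2*t/5) + 15*sin(2*t/5))/5) dt + (3*B_t^2*sin(2*t/5)) dB_t

Itô's formula for f(t, x): d f(t, B_t) = (f_t + (1/2) f_xx) dt + f_x dB_t. Compute partials of f(t, x) = x^3*sin(2*t/5):
  f_t(t,x)  = 2*x^3*cos(2*t/5)/5
  f_x(t,x)  = 3*x^2*sin(2*t/5)
  f_xx(t,x) = 6*x*sin(2*t/5)
Assemble drift = f_t + (1/2) f_xx = x*(2*x^2*cos(2*t/5) + 15*sin(2*t/5))/5 and diffusion = f_x = 3*x^2*sin(2*t/5). Substituting x = B_t:
  d(B_t^3*sin(2*t/5)) = (B_t*(2*B_t^2*cos(2*t/5) + 15*sin(2*t/5))/5) dt + (3*B_t^2*sin(2*t/5)) dB_t.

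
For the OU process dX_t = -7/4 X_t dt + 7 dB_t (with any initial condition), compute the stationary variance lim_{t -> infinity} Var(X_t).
lim Var(X_t) = 14

The OU SDE dX = -theta X dt + sigma dB admits the integrating factor exp(theta t): d(exp(theta t) X_t) = sigma exp(theta t) dB_t. Integrating from 0 to t gives X_t = x_0 * exp(-theta t) + sigma * int_0^t exp(-theta (t-s)) dB_s for any initial x_0. The Itô integral has variance (by the Itô isometry) sigma^2 * int_0^t exp(-2 theta (t - s)) ds = sigma^2 * (1 - exp(-2 theta t)) / (2 theta), independent of x_0.
With theta = 7/4, sigma = 7:
  Var(X_t) = (7)^2 * (1 - exp(-2*7/4 t)) / (2 * 7/4) = 14 - 14*exp(-7*t/2).
As t -> infinity, exp(-2*7/4 t) -> 0, so the stationary variance is sigma^2 / (2 theta) = 14.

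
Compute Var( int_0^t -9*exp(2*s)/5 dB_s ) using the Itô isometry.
Var = 81*exp(4*t)/100 - 81/100

The Itô integral of a deterministic integrand f(s) has mean 0 because each increment f(s) * (B_{s+ds} - B_s) has mean 0. By the Itô isometry:
  Var( int_0^t f(s) dB_s ) = E[ (int_0^t f(s) dB_s)^2 ] = int_0^t f(s)^2 ds.
Here f(s) = -9*exp(2*s)/5, so f(s)^2 = 81*exp(4*s)/25. Integrate:
  int_0^t (81*exp(4*s)/25) ds = 81*exp(4*t)/100 - 81/100.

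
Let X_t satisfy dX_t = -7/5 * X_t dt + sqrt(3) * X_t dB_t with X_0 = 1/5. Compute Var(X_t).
Var(X_t) = (exp(3*t) - 1)*exp(-14*t/5)/25

For GBM dX = mu X dt + sigma X dB with X_0 = x_0, apply Itô to Y = log X: dY = (mu - sigma^2/2) dt + sigma dB, so Y_t = log(x_0) + (mu - sigma^2/2) t + sigma B_t and hence X_t = x_0 * exp((mu - sigma^2/2) t + sigma B_t).
With mu = -7/5, sigma = sqrt(3), x_0 = 1/5, this gives:
  X_t = 1/5 * exp((-29/10) * t + (sqrt(3)) * B_t).
Since sigma*B_t ~ Normal(0, sigma^2 t), E[exp(sigma*B_t)] = exp(sigma^2 t / 2); so E[X_t] = x_0 * exp((mu - sigma^2/2) t) * exp(sigma^2 t / 2) = x_0 * exp(mu t) = exp(-7*t/5)/5.
Var(X_t) = E[X_t^2] - (E[X_t])^2 = x_0^2 * exp(2 mu t) * (exp(sigma^2 t) - 1) = (exp(3*t) - 1)*exp(-14*t/5)/25.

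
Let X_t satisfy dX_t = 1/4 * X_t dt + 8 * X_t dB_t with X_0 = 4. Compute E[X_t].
E[X_t] = 4*exp(t/4)

For GBM dX = mu X dt + sigma X dB with X_0 = x_0, apply Itô to Y = log X: dY = (mu - sigma^2/2) dt + sigma dB, so Y_t = log(x_0) + (mu - sigma^2/2) t + sigma B_t and hence X_t = x_0 * exp((mu - sigma^2/2) t + sigma B_t).
With mu = 1/4, sigma = 8, x_0 = 4, this gives:
  X_t = 4 * exp((-127/4) * t + (8) * B_t).
Since sigma*B_t ~ Normal(0, sigma^2 t), E[exp(sigma*B_t)] = exp(sigma^2 t / 2); so E[X_t] = x_0 * exp((mu - sigma^2/2) t) * exp(sigma^2 t / 2) = x_0 * exp(mu t) = 4*exp(t/4).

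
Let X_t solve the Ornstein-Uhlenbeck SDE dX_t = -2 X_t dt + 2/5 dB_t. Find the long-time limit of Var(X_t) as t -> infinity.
lim Var(X_t) = 1/25

The OU SDE dX = -theta X dt + sigma dB admits the integrating factor exp(theta t): d(exp(theta t) X_t) = sigma exp(theta t) dB_t. Integrating from 0 to t gives X_t = x_0 * exp(-theta t) + sigma * int_0^t exp(-theta (t-s)) dB_s for any initial x_0. The Itô integral has variance (by the Itô isometry) sigma^2 * int_0^t exp(-2 theta (t - s)) ds = sigma^2 * (1 - exp(-2 theta t)) / (2 theta), independent of x_0.
With theta = 2, sigma = 2/5:
  Var(X_t) = (2/5)^2 * (1 - exp(-2*2 t)) / (2 * 2) = 1/25 - exp(-4*t)/25.
As t -> infinity, exp(-2*2 t) -> 0, so the stationary variance is sigma^2 / (2 theta) = 1/25.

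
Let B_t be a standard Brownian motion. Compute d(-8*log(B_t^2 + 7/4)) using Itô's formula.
d(-8*log(B_t^2 + 7/4)) = (32*(4*B_t^2 - 7)/(4*B_t^2 + 7)^2) dt + (-64*B_t/(4*B_t^2 + 7)) dB_t

Itô's formula for f(B_t) gives d f(B_t) = f'(B_t) dB_t + (1/2) f''(B_t) dt. Compute derivatives of f(x) = -8*log(x^2 + 7/4):
  f'(x)  = -64*x/(4*x^2 + 7)
  f''(x) = 64*(4*x^2 - 7)/(4*x^2 + 7)^2
Substitute x = B_t and multiply the f'' term by 1/2:
  drift     = (1/2) * (64*(4*x^2 - 7)/(4*x^2 + 7)^2) evaluated at B_t = 32*(4*B_t^2 - 7)/(4*B_t^2 + 7)^2
  diffusion = (-64*x/(4*x^2 + 7)) evaluated at B_t = -64*B_t/(4*B_t^2 + 7)
Therefore d(-8*log(B_t^2 + 7/4)) = (32*(4*B_t^2 - 7)/(4*B_t^2 + 7)^2) dt + (-64*B_t/(4*B_t^2 + 7)) dB_t.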